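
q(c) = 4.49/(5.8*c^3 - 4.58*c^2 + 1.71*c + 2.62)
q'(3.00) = -0.04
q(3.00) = 0.04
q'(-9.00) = -0.00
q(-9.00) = -0.00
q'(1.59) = -0.48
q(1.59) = 0.26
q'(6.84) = -0.00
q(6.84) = 0.00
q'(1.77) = -0.33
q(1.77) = 0.19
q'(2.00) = -0.20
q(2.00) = 0.13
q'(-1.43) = -0.33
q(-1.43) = -0.17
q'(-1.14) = -0.81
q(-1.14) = -0.32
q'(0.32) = -0.30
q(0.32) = 1.55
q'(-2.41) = -0.05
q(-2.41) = -0.04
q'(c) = 4.49*(-17.4*c^2 + 9.16*c - 1.71)/(5.8*c^3 - 4.58*c^2 + 1.71*c + 2.62)^2 = (-78.126*c^2 + 41.1284*c - 7.6779)/(5.8*c^3 - 4.58*c^2 + 1.71*c + 2.62)^2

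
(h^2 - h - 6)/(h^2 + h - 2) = (h - 3)/(h - 1)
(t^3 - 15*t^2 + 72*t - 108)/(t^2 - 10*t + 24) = (t^2 - 9*t + 18)/(t - 4)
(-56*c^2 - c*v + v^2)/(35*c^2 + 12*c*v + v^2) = (-8*c + v)/(5*c + v)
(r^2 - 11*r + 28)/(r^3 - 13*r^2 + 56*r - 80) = (r - 7)/(r^2 - 9*r + 20)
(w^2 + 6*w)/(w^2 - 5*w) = (w + 6)/(w - 5)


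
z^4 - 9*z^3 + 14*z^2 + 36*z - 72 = (z - 6)*(z - 3)*(z - 2)*(z + 2)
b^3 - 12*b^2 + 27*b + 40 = (b - 8)*(b - 5)*(b + 1)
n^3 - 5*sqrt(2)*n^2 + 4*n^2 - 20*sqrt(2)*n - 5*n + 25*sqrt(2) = (n - 1)*(n + 5)*(n - 5*sqrt(2))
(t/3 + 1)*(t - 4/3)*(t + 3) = t^3/3 + 14*t^2/9 + t/3 - 4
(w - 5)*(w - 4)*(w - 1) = w^3 - 10*w^2 + 29*w - 20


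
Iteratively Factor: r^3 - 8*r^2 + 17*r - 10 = (r - 5)*(r^2 - 3*r + 2) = (r - 5)*(r - 2)*(r - 1)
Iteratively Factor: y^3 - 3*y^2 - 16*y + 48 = (y - 3)*(y^2 - 16) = (y - 4)*(y - 3)*(y + 4)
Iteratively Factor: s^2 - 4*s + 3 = (s - 3)*(s - 1)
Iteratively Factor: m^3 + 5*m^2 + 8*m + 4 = (m + 2)*(m^2 + 3*m + 2) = (m + 1)*(m + 2)*(m + 2)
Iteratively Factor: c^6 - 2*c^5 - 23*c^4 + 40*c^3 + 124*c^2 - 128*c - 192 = (c - 2)*(c^5 - 23*c^3 - 6*c^2 + 112*c + 96) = (c - 4)*(c - 2)*(c^4 + 4*c^3 - 7*c^2 - 34*c - 24) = (c - 4)*(c - 3)*(c - 2)*(c^3 + 7*c^2 + 14*c + 8) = (c - 4)*(c - 3)*(c - 2)*(c + 4)*(c^2 + 3*c + 2) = (c - 4)*(c - 3)*(c - 2)*(c + 1)*(c + 4)*(c + 2)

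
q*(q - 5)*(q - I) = q^3 - 5*q^2 - I*q^2 + 5*I*q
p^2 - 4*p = p*(p - 4)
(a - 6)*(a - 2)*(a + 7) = a^3 - a^2 - 44*a + 84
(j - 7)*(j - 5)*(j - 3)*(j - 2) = j^4 - 17*j^3 + 101*j^2 - 247*j + 210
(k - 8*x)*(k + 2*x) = k^2 - 6*k*x - 16*x^2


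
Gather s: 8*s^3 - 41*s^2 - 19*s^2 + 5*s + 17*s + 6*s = 8*s^3 - 60*s^2 + 28*s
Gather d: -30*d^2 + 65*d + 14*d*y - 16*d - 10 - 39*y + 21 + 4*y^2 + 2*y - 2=-30*d^2 + d*(14*y + 49) + 4*y^2 - 37*y + 9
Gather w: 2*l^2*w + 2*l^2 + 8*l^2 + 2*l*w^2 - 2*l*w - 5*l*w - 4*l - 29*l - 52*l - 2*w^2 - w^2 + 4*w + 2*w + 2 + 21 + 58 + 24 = 10*l^2 - 85*l + w^2*(2*l - 3) + w*(2*l^2 - 7*l + 6) + 105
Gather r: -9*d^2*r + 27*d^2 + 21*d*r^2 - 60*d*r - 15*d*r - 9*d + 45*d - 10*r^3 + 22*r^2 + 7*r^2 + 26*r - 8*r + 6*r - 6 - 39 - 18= 27*d^2 + 36*d - 10*r^3 + r^2*(21*d + 29) + r*(-9*d^2 - 75*d + 24) - 63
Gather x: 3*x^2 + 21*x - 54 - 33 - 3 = 3*x^2 + 21*x - 90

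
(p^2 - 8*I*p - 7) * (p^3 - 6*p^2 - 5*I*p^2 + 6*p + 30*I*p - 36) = p^5 - 6*p^4 - 13*I*p^4 - 41*p^3 + 78*I*p^3 + 246*p^2 - 13*I*p^2 - 42*p + 78*I*p + 252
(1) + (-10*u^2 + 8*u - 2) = -10*u^2 + 8*u - 1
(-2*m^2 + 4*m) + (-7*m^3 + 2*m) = -7*m^3 - 2*m^2 + 6*m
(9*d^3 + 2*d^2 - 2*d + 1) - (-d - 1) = 9*d^3 + 2*d^2 - d + 2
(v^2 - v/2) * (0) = 0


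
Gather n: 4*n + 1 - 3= 4*n - 2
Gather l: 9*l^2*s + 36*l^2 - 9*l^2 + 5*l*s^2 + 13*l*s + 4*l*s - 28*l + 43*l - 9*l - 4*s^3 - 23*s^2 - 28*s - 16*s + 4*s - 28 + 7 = l^2*(9*s + 27) + l*(5*s^2 + 17*s + 6) - 4*s^3 - 23*s^2 - 40*s - 21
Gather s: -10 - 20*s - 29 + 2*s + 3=-18*s - 36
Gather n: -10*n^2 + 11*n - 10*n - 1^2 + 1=-10*n^2 + n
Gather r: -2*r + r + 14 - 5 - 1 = 8 - r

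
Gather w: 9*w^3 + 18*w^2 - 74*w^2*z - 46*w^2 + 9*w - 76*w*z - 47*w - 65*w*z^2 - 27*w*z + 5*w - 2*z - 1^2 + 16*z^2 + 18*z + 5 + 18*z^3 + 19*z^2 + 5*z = 9*w^3 + w^2*(-74*z - 28) + w*(-65*z^2 - 103*z - 33) + 18*z^3 + 35*z^2 + 21*z + 4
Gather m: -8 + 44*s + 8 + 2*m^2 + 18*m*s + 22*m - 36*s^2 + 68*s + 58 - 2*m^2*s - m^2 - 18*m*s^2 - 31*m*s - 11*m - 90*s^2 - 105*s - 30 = m^2*(1 - 2*s) + m*(-18*s^2 - 13*s + 11) - 126*s^2 + 7*s + 28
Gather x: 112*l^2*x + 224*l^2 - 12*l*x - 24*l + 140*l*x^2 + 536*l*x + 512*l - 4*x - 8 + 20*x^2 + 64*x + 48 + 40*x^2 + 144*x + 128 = 224*l^2 + 488*l + x^2*(140*l + 60) + x*(112*l^2 + 524*l + 204) + 168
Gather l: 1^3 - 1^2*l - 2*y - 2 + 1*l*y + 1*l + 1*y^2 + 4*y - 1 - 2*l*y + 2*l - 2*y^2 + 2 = l*(2 - y) - y^2 + 2*y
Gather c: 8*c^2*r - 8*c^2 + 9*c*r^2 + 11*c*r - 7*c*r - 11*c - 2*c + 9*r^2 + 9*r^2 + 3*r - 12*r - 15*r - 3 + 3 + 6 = c^2*(8*r - 8) + c*(9*r^2 + 4*r - 13) + 18*r^2 - 24*r + 6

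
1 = 1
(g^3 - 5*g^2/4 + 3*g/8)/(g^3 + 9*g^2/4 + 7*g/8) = (8*g^2 - 10*g + 3)/(8*g^2 + 18*g + 7)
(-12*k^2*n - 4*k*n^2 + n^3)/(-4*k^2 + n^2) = n*(6*k - n)/(2*k - n)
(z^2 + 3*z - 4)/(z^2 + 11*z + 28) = (z - 1)/(z + 7)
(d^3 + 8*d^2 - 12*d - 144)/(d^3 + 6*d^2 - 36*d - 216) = (d - 4)/(d - 6)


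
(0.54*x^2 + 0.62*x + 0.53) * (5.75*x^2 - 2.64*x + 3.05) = 3.105*x^4 + 2.1394*x^3 + 3.0577*x^2 + 0.4918*x + 1.6165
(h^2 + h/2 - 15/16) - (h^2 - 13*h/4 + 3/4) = 15*h/4 - 27/16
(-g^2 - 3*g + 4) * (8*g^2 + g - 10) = -8*g^4 - 25*g^3 + 39*g^2 + 34*g - 40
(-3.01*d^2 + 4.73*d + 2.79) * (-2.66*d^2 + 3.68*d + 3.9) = 8.0066*d^4 - 23.6586*d^3 - 1.754*d^2 + 28.7142*d + 10.881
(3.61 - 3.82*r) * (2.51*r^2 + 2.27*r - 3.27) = -9.5882*r^3 + 0.389699999999999*r^2 + 20.6861*r - 11.8047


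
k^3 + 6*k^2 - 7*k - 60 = (k - 3)*(k + 4)*(k + 5)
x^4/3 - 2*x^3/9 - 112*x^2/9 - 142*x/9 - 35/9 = (x/3 + 1/3)*(x - 7)*(x + 1/3)*(x + 5)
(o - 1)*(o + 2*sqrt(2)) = o^2 - o + 2*sqrt(2)*o - 2*sqrt(2)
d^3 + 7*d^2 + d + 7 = (d + 7)*(d - I)*(d + I)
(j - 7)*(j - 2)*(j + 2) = j^3 - 7*j^2 - 4*j + 28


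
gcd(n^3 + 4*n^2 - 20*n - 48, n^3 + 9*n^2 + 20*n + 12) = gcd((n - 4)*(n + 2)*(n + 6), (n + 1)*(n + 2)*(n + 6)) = n^2 + 8*n + 12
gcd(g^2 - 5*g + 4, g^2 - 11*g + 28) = g - 4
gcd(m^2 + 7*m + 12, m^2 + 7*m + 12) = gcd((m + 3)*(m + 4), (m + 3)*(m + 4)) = m^2 + 7*m + 12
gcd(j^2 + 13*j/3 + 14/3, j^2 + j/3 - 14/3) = j + 7/3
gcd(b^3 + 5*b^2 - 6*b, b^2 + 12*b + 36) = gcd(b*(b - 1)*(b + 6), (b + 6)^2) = b + 6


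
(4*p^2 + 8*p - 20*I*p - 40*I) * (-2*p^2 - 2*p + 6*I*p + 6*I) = -8*p^4 - 24*p^3 + 64*I*p^3 + 104*p^2 + 192*I*p^2 + 360*p + 128*I*p + 240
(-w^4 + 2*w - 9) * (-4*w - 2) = 4*w^5 + 2*w^4 - 8*w^2 + 32*w + 18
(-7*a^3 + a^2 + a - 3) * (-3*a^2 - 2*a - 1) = 21*a^5 + 11*a^4 + 2*a^3 + 6*a^2 + 5*a + 3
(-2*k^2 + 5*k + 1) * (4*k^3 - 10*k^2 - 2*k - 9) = -8*k^5 + 40*k^4 - 42*k^3 - 2*k^2 - 47*k - 9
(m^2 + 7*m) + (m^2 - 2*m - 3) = 2*m^2 + 5*m - 3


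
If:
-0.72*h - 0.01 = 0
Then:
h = -0.01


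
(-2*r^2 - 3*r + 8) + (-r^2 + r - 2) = -3*r^2 - 2*r + 6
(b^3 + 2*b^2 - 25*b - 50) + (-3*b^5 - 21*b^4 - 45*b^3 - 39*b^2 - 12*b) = -3*b^5 - 21*b^4 - 44*b^3 - 37*b^2 - 37*b - 50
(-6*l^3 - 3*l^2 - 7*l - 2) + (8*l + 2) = -6*l^3 - 3*l^2 + l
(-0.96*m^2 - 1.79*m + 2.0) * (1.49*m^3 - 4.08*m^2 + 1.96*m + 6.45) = -1.4304*m^5 + 1.2497*m^4 + 8.4016*m^3 - 17.8604*m^2 - 7.6255*m + 12.9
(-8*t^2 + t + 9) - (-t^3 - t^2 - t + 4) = t^3 - 7*t^2 + 2*t + 5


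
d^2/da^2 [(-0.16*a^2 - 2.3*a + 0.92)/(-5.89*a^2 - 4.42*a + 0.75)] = (7.105427357601e-15*a^4 + 151.252844*a^3 - 187.259592*a^2 - 82.745076*a - 28.646176)/(204.336469*a^6 + 460.017246*a^5 + 267.150963*a^4 - 30.801212*a^3 - 34.017525*a^2 + 7.45875*a - 0.421875)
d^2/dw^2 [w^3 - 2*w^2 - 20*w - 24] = 6*w - 4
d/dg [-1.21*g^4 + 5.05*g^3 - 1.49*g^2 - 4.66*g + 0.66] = -4.84*g^3 + 15.15*g^2 - 2.98*g - 4.66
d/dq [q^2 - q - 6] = 2*q - 1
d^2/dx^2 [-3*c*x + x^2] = 2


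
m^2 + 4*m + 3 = (m + 1)*(m + 3)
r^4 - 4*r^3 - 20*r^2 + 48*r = r*(r - 6)*(r - 2)*(r + 4)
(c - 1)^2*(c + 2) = c^3 - 3*c + 2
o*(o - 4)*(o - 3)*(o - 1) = o^4 - 8*o^3 + 19*o^2 - 12*o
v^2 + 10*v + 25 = (v + 5)^2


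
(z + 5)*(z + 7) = z^2 + 12*z + 35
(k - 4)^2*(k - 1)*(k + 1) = k^4 - 8*k^3 + 15*k^2 + 8*k - 16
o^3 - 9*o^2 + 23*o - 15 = (o - 5)*(o - 3)*(o - 1)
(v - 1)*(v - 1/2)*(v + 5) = v^3 + 7*v^2/2 - 7*v + 5/2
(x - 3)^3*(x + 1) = x^4 - 8*x^3 + 18*x^2 - 27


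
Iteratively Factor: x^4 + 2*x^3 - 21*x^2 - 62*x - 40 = (x + 1)*(x^3 + x^2 - 22*x - 40) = (x - 5)*(x + 1)*(x^2 + 6*x + 8) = (x - 5)*(x + 1)*(x + 2)*(x + 4)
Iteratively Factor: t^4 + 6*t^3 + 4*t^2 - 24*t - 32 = (t + 2)*(t^3 + 4*t^2 - 4*t - 16) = (t + 2)*(t + 4)*(t^2 - 4) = (t + 2)^2*(t + 4)*(t - 2)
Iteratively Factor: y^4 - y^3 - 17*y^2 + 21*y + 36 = (y - 3)*(y^3 + 2*y^2 - 11*y - 12) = (y - 3)*(y + 1)*(y^2 + y - 12) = (y - 3)*(y + 1)*(y + 4)*(y - 3)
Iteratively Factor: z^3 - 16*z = (z + 4)*(z^2 - 4*z) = z*(z + 4)*(z - 4)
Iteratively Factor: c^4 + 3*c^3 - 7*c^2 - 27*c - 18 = (c + 3)*(c^3 - 7*c - 6) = (c - 3)*(c + 3)*(c^2 + 3*c + 2) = (c - 3)*(c + 2)*(c + 3)*(c + 1)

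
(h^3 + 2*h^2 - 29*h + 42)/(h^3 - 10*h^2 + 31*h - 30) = (h + 7)/(h - 5)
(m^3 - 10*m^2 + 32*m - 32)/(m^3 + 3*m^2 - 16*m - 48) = (m^2 - 6*m + 8)/(m^2 + 7*m + 12)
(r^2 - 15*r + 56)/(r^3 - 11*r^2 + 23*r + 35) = (r - 8)/(r^2 - 4*r - 5)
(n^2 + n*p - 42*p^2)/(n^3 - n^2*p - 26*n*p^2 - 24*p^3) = (n + 7*p)/(n^2 + 5*n*p + 4*p^2)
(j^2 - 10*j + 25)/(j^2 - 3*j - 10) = (j - 5)/(j + 2)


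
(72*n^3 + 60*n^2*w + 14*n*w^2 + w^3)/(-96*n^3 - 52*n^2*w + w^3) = (6*n + w)/(-8*n + w)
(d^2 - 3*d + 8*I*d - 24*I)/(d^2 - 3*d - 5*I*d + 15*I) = (d + 8*I)/(d - 5*I)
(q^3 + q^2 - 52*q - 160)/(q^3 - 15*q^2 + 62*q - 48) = (q^2 + 9*q + 20)/(q^2 - 7*q + 6)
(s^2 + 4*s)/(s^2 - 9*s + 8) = s*(s + 4)/(s^2 - 9*s + 8)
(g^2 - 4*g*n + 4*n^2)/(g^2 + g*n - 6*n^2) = (g - 2*n)/(g + 3*n)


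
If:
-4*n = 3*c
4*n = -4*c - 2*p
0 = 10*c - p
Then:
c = 0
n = 0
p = 0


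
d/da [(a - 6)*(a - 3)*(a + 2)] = a*(3*a - 14)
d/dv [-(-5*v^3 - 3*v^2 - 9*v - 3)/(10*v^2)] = (5*v^3 - 9*v - 6)/(10*v^3)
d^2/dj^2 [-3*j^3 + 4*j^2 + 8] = 8 - 18*j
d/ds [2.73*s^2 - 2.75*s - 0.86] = 5.46*s - 2.75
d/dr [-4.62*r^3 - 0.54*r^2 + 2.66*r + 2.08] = -13.86*r^2 - 1.08*r + 2.66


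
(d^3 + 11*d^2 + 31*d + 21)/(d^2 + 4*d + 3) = d + 7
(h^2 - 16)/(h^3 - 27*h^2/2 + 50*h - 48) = 2*(h + 4)/(2*h^2 - 19*h + 24)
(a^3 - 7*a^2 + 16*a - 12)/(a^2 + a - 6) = (a^2 - 5*a + 6)/(a + 3)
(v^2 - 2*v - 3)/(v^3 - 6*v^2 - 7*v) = (v - 3)/(v*(v - 7))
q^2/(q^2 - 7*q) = q/(q - 7)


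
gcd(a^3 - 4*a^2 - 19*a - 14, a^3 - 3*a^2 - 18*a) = 1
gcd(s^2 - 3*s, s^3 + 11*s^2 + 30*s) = s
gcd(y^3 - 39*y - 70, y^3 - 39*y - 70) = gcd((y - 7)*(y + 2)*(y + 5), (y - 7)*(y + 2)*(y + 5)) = y^3 - 39*y - 70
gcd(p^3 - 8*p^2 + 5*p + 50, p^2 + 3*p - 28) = 1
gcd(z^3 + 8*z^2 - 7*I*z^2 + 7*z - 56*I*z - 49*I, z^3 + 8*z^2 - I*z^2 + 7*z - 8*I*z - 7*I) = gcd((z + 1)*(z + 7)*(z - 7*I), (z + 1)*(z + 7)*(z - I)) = z^2 + 8*z + 7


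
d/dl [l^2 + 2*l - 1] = 2*l + 2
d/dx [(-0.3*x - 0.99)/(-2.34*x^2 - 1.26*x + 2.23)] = (0.702*x^2 + 0.378*x - (0.3*x + 0.99)*(4.68*x + 1.26) - 0.669)/(2.34*x^2 + 1.26*x - 2.23)^2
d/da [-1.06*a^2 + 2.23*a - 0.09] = 2.23 - 2.12*a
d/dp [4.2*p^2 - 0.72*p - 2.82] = 8.4*p - 0.72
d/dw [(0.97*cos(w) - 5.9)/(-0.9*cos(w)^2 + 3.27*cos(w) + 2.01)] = (-0.873*cos(w)^2 + 10.62*cos(w) - 21.2427)*sin(w)/(0.81*cos(w)^4 - 5.886*cos(w)^3 + 7.0749*cos(w)^2 + 13.1454*cos(w) + 4.0401)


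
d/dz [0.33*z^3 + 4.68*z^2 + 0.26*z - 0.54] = 0.99*z^2 + 9.36*z + 0.26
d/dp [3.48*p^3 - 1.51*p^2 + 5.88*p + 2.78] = 10.44*p^2 - 3.02*p + 5.88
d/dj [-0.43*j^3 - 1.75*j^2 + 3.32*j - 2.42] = -1.29*j^2 - 3.5*j + 3.32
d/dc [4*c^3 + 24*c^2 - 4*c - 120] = 12*c^2 + 48*c - 4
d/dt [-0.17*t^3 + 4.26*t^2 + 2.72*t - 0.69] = -0.51*t^2 + 8.52*t + 2.72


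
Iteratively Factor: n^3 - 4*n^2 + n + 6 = (n - 2)*(n^2 - 2*n - 3) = (n - 2)*(n + 1)*(n - 3)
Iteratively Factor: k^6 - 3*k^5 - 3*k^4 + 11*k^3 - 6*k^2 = (k - 3)*(k^5 - 3*k^3 + 2*k^2) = k*(k - 3)*(k^4 - 3*k^2 + 2*k) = k^2*(k - 3)*(k^3 - 3*k + 2) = k^2*(k - 3)*(k - 1)*(k^2 + k - 2) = k^2*(k - 3)*(k - 1)*(k + 2)*(k - 1)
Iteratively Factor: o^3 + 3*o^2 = (o)*(o^2 + 3*o) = o^2*(o + 3)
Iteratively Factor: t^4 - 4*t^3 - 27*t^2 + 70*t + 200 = (t + 2)*(t^3 - 6*t^2 - 15*t + 100) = (t - 5)*(t + 2)*(t^2 - t - 20) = (t - 5)^2*(t + 2)*(t + 4)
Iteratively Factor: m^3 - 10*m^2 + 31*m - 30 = (m - 2)*(m^2 - 8*m + 15) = (m - 3)*(m - 2)*(m - 5)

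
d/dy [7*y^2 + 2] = 14*y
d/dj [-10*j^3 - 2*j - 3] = -30*j^2 - 2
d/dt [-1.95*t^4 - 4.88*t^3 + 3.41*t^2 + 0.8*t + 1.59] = -7.8*t^3 - 14.64*t^2 + 6.82*t + 0.8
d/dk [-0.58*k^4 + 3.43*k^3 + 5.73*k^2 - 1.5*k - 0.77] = -2.32*k^3 + 10.29*k^2 + 11.46*k - 1.5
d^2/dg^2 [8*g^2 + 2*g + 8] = 16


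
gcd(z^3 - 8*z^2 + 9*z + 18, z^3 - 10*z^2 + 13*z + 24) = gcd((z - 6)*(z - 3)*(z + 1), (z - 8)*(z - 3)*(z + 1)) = z^2 - 2*z - 3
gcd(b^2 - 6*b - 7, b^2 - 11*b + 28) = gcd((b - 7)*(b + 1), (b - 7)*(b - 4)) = b - 7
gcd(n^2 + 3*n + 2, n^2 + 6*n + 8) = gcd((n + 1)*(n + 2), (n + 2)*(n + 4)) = n + 2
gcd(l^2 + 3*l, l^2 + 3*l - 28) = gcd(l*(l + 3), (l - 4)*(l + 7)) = 1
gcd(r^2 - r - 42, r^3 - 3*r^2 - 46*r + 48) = r + 6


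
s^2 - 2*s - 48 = (s - 8)*(s + 6)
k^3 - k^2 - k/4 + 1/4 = (k - 1)*(k - 1/2)*(k + 1/2)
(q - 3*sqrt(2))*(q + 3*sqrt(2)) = q^2 - 18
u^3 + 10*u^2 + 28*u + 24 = (u + 2)^2*(u + 6)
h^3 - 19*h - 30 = (h - 5)*(h + 2)*(h + 3)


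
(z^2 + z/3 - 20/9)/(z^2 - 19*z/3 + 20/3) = (z + 5/3)/(z - 5)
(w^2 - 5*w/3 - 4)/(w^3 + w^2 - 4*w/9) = 3*(w - 3)/(w*(3*w - 1))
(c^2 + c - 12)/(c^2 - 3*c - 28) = (c - 3)/(c - 7)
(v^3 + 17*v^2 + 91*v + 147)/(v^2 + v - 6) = (v^2 + 14*v + 49)/(v - 2)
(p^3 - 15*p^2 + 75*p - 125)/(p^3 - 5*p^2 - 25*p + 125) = (p - 5)/(p + 5)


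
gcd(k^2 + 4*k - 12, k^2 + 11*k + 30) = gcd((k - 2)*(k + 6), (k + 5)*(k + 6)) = k + 6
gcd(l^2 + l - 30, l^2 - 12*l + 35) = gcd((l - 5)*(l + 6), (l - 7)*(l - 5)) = l - 5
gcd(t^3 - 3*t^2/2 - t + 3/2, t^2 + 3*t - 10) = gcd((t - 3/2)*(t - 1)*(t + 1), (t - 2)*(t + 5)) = 1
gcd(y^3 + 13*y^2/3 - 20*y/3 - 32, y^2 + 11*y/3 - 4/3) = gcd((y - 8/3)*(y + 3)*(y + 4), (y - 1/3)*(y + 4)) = y + 4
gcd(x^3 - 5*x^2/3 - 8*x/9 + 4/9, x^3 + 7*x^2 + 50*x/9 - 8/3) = x - 1/3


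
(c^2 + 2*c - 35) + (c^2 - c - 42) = 2*c^2 + c - 77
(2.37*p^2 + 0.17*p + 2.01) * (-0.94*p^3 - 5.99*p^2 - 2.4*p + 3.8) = -2.2278*p^5 - 14.3561*p^4 - 8.5957*p^3 - 3.4419*p^2 - 4.178*p + 7.638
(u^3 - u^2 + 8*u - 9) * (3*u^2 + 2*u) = 3*u^5 - u^4 + 22*u^3 - 11*u^2 - 18*u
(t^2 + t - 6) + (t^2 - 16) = 2*t^2 + t - 22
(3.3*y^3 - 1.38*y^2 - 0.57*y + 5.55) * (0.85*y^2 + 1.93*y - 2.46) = 2.805*y^5 + 5.196*y^4 - 11.2659*y^3 + 7.0122*y^2 + 12.1137*y - 13.653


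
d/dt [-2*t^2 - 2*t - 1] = -4*t - 2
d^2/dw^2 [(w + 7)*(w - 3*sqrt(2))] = 2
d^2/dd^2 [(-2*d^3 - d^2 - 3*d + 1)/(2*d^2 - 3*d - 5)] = 2*(-56*d^3 - 108*d^2 - 258*d + 39)/(8*d^6 - 36*d^5 - 6*d^4 + 153*d^3 + 15*d^2 - 225*d - 125)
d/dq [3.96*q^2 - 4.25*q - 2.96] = 7.92*q - 4.25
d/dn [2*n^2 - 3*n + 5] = 4*n - 3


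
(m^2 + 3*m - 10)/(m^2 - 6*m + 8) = (m + 5)/(m - 4)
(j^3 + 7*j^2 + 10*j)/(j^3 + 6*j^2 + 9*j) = (j^2 + 7*j + 10)/(j^2 + 6*j + 9)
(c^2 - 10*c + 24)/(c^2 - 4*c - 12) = (c - 4)/(c + 2)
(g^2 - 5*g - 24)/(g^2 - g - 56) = (g + 3)/(g + 7)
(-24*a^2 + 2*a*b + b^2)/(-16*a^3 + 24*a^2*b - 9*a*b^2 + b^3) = (6*a + b)/(4*a^2 - 5*a*b + b^2)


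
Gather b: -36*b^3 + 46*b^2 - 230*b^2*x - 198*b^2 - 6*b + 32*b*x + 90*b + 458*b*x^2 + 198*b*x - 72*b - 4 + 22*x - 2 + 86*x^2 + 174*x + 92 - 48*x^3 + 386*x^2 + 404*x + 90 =-36*b^3 + b^2*(-230*x - 152) + b*(458*x^2 + 230*x + 12) - 48*x^3 + 472*x^2 + 600*x + 176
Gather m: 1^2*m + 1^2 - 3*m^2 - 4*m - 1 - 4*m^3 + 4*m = -4*m^3 - 3*m^2 + m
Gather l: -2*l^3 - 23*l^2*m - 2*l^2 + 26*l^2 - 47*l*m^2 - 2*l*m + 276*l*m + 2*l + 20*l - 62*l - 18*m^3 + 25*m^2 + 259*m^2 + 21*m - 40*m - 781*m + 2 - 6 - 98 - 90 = -2*l^3 + l^2*(24 - 23*m) + l*(-47*m^2 + 274*m - 40) - 18*m^3 + 284*m^2 - 800*m - 192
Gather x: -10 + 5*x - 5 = 5*x - 15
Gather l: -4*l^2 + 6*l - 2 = -4*l^2 + 6*l - 2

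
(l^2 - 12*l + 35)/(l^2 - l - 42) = (l - 5)/(l + 6)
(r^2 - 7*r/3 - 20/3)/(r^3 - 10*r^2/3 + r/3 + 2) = (3*r^2 - 7*r - 20)/(3*r^3 - 10*r^2 + r + 6)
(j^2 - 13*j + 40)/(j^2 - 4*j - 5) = (j - 8)/(j + 1)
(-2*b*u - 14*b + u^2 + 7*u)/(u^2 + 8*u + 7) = (-2*b + u)/(u + 1)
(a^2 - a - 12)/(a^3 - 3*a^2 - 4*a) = (a + 3)/(a*(a + 1))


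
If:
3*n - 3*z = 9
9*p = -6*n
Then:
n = z + 3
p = -2*z/3 - 2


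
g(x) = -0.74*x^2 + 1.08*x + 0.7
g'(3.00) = -3.36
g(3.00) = -2.72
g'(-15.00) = 23.28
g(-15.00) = -182.00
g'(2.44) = -2.53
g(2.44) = -1.07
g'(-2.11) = 4.20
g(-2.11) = -4.87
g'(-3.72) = 6.59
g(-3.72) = -13.56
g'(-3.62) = 6.44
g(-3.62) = -12.91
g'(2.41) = -2.49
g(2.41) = -1.00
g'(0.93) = -0.30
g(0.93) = 1.06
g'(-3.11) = 5.68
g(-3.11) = -9.82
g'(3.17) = -3.61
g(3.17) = -3.31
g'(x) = 1.08 - 1.48*x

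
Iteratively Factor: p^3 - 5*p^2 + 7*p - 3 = (p - 3)*(p^2 - 2*p + 1) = (p - 3)*(p - 1)*(p - 1)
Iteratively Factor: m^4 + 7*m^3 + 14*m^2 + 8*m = (m + 2)*(m^3 + 5*m^2 + 4*m) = (m + 1)*(m + 2)*(m^2 + 4*m) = m*(m + 1)*(m + 2)*(m + 4)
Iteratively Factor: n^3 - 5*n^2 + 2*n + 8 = (n - 4)*(n^2 - n - 2) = (n - 4)*(n - 2)*(n + 1)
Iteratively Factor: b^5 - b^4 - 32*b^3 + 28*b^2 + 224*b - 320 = (b + 4)*(b^4 - 5*b^3 - 12*b^2 + 76*b - 80) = (b - 5)*(b + 4)*(b^3 - 12*b + 16) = (b - 5)*(b - 2)*(b + 4)*(b^2 + 2*b - 8) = (b - 5)*(b - 2)*(b + 4)^2*(b - 2)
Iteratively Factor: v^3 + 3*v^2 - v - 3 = (v + 3)*(v^2 - 1) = (v + 1)*(v + 3)*(v - 1)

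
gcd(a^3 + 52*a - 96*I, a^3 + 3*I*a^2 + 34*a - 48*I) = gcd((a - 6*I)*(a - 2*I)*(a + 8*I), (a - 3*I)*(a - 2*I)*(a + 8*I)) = a^2 + 6*I*a + 16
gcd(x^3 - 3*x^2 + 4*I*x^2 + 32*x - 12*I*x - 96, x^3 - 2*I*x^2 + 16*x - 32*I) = x - 4*I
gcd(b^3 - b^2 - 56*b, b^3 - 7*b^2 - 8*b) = b^2 - 8*b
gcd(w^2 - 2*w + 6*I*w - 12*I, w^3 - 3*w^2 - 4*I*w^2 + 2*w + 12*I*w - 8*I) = w - 2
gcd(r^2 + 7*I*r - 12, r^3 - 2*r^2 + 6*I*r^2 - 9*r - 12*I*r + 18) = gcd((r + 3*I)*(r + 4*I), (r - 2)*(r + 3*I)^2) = r + 3*I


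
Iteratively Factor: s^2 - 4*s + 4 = (s - 2)*(s - 2)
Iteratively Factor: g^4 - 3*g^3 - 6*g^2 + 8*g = (g - 4)*(g^3 + g^2 - 2*g) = (g - 4)*(g + 2)*(g^2 - g) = g*(g - 4)*(g + 2)*(g - 1)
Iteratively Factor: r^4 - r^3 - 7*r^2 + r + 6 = (r - 1)*(r^3 - 7*r - 6) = (r - 3)*(r - 1)*(r^2 + 3*r + 2) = (r - 3)*(r - 1)*(r + 1)*(r + 2)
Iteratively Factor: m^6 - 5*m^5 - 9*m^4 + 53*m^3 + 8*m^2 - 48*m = (m - 4)*(m^5 - m^4 - 13*m^3 + m^2 + 12*m) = (m - 4)^2*(m^4 + 3*m^3 - m^2 - 3*m) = (m - 4)^2*(m - 1)*(m^3 + 4*m^2 + 3*m) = m*(m - 4)^2*(m - 1)*(m^2 + 4*m + 3) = m*(m - 4)^2*(m - 1)*(m + 1)*(m + 3)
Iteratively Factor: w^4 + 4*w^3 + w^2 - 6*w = (w + 2)*(w^3 + 2*w^2 - 3*w) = w*(w + 2)*(w^2 + 2*w - 3) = w*(w - 1)*(w + 2)*(w + 3)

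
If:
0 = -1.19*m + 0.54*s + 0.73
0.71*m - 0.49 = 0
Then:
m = 0.69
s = 0.17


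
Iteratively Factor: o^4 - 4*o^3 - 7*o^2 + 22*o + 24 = (o - 4)*(o^3 - 7*o - 6) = (o - 4)*(o + 1)*(o^2 - o - 6) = (o - 4)*(o - 3)*(o + 1)*(o + 2)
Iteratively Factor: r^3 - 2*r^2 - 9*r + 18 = (r - 3)*(r^2 + r - 6) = (r - 3)*(r + 3)*(r - 2)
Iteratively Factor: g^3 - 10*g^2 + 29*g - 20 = (g - 1)*(g^2 - 9*g + 20) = (g - 4)*(g - 1)*(g - 5)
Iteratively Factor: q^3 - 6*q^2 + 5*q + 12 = (q + 1)*(q^2 - 7*q + 12) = (q - 3)*(q + 1)*(q - 4)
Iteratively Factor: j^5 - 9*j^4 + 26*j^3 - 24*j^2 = (j - 4)*(j^4 - 5*j^3 + 6*j^2) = j*(j - 4)*(j^3 - 5*j^2 + 6*j) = j*(j - 4)*(j - 2)*(j^2 - 3*j) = j*(j - 4)*(j - 3)*(j - 2)*(j)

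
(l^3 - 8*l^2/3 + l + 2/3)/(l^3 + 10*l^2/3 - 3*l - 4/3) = (l - 2)/(l + 4)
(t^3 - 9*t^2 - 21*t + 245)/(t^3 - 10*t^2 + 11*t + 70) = (t^2 - 2*t - 35)/(t^2 - 3*t - 10)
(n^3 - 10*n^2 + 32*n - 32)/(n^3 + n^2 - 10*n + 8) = (n^2 - 8*n + 16)/(n^2 + 3*n - 4)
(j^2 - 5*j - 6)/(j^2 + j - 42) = (j + 1)/(j + 7)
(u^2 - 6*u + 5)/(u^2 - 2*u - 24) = (-u^2 + 6*u - 5)/(-u^2 + 2*u + 24)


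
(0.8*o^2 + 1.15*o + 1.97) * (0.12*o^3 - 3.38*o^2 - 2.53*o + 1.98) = 0.096*o^5 - 2.566*o^4 - 5.6746*o^3 - 7.9841*o^2 - 2.7071*o + 3.9006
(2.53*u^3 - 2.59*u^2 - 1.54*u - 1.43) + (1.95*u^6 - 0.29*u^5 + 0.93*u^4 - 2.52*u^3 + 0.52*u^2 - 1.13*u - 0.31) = 1.95*u^6 - 0.29*u^5 + 0.93*u^4 + 0.00999999999999979*u^3 - 2.07*u^2 - 2.67*u - 1.74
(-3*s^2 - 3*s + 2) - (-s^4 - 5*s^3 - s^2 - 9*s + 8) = s^4 + 5*s^3 - 2*s^2 + 6*s - 6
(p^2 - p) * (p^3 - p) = p^5 - p^4 - p^3 + p^2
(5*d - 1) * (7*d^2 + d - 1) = 35*d^3 - 2*d^2 - 6*d + 1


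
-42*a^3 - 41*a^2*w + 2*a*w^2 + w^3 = (-6*a + w)*(a + w)*(7*a + w)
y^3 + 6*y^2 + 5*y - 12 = (y - 1)*(y + 3)*(y + 4)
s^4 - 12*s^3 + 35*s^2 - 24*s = s*(s - 8)*(s - 3)*(s - 1)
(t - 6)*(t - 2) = t^2 - 8*t + 12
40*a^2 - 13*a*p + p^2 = (-8*a + p)*(-5*a + p)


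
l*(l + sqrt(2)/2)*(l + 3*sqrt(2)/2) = l^3 + 2*sqrt(2)*l^2 + 3*l/2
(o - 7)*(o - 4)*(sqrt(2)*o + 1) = sqrt(2)*o^3 - 11*sqrt(2)*o^2 + o^2 - 11*o + 28*sqrt(2)*o + 28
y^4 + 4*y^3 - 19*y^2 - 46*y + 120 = (y - 3)*(y - 2)*(y + 4)*(y + 5)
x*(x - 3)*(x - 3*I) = x^3 - 3*x^2 - 3*I*x^2 + 9*I*x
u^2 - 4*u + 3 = (u - 3)*(u - 1)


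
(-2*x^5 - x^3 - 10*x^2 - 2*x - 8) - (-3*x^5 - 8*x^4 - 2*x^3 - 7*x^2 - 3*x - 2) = x^5 + 8*x^4 + x^3 - 3*x^2 + x - 6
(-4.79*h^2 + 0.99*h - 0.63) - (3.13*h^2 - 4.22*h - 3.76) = -7.92*h^2 + 5.21*h + 3.13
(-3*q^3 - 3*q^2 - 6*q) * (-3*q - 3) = 9*q^4 + 18*q^3 + 27*q^2 + 18*q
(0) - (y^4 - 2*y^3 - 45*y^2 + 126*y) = -y^4 + 2*y^3 + 45*y^2 - 126*y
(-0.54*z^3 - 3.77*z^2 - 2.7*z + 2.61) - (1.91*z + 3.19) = -0.54*z^3 - 3.77*z^2 - 4.61*z - 0.58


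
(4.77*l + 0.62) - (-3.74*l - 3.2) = 8.51*l + 3.82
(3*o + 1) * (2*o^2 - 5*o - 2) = 6*o^3 - 13*o^2 - 11*o - 2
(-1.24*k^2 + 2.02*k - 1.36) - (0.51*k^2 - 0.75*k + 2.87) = -1.75*k^2 + 2.77*k - 4.23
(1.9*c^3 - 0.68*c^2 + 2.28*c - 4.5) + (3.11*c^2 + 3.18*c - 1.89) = 1.9*c^3 + 2.43*c^2 + 5.46*c - 6.39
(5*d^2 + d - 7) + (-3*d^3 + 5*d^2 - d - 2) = -3*d^3 + 10*d^2 - 9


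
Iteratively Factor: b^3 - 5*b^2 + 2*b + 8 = (b - 2)*(b^2 - 3*b - 4) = (b - 2)*(b + 1)*(b - 4)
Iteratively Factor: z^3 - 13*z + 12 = (z + 4)*(z^2 - 4*z + 3) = (z - 1)*(z + 4)*(z - 3)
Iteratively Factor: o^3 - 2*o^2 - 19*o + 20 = (o - 5)*(o^2 + 3*o - 4) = (o - 5)*(o - 1)*(o + 4)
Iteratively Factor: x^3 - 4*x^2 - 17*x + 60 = (x + 4)*(x^2 - 8*x + 15) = (x - 5)*(x + 4)*(x - 3)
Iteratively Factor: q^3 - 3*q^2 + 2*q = (q)*(q^2 - 3*q + 2) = q*(q - 2)*(q - 1)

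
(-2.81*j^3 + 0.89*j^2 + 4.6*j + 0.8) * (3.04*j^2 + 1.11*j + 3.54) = -8.5424*j^5 - 0.4135*j^4 + 5.0245*j^3 + 10.6886*j^2 + 17.172*j + 2.832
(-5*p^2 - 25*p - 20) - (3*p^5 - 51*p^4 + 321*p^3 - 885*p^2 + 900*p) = -3*p^5 + 51*p^4 - 321*p^3 + 880*p^2 - 925*p - 20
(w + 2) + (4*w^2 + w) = 4*w^2 + 2*w + 2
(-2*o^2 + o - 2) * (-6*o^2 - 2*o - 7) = 12*o^4 - 2*o^3 + 24*o^2 - 3*o + 14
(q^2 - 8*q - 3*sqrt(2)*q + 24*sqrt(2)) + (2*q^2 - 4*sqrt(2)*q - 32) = 3*q^2 - 7*sqrt(2)*q - 8*q - 32 + 24*sqrt(2)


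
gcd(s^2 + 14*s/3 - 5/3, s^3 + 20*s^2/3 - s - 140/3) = s + 5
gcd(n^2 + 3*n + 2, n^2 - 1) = n + 1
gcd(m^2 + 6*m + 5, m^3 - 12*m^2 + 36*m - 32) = 1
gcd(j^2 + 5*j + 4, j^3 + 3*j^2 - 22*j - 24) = j + 1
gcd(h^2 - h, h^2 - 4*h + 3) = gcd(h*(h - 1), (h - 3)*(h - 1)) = h - 1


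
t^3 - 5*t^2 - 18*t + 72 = (t - 6)*(t - 3)*(t + 4)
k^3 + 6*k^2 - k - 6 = (k - 1)*(k + 1)*(k + 6)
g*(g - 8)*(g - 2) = g^3 - 10*g^2 + 16*g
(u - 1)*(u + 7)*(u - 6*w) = u^3 - 6*u^2*w + 6*u^2 - 36*u*w - 7*u + 42*w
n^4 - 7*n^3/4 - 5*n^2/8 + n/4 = n*(n - 2)*(n - 1/4)*(n + 1/2)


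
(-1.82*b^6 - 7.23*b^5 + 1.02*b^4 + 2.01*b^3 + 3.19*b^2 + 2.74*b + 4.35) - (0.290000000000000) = -1.82*b^6 - 7.23*b^5 + 1.02*b^4 + 2.01*b^3 + 3.19*b^2 + 2.74*b + 4.06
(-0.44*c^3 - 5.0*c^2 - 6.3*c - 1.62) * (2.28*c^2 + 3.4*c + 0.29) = -1.0032*c^5 - 12.896*c^4 - 31.4916*c^3 - 26.5636*c^2 - 7.335*c - 0.4698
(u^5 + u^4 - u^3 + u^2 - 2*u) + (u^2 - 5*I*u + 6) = u^5 + u^4 - u^3 + 2*u^2 - 2*u - 5*I*u + 6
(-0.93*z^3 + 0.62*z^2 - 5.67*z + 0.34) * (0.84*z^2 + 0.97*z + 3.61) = -0.7812*z^5 - 0.3813*z^4 - 7.5187*z^3 - 2.9761*z^2 - 20.1389*z + 1.2274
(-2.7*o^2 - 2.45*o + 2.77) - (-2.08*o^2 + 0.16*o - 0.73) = -0.62*o^2 - 2.61*o + 3.5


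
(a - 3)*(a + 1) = a^2 - 2*a - 3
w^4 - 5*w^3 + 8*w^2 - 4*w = w*(w - 2)^2*(w - 1)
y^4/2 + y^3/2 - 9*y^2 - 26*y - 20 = (y/2 + 1)*(y - 5)*(y + 2)^2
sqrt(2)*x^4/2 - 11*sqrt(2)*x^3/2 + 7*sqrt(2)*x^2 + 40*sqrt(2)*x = x*(x - 8)*(x - 5)*(sqrt(2)*x/2 + sqrt(2))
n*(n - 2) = n^2 - 2*n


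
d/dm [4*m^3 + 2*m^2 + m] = 12*m^2 + 4*m + 1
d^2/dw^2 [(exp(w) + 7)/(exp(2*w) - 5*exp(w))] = (exp(3*w) + 33*exp(2*w) - 105*exp(w) + 175)*exp(-w)/(exp(3*w) - 15*exp(2*w) + 75*exp(w) - 125)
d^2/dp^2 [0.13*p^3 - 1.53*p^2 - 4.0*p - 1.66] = 0.78*p - 3.06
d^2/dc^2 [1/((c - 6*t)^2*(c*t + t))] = 2*(3*(c + 1)^2 + 2*(c + 1)*(c - 6*t) + (c - 6*t)^2)/(t*(c + 1)^3*(c - 6*t)^4)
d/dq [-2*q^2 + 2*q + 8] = 2 - 4*q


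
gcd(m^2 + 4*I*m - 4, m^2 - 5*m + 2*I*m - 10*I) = m + 2*I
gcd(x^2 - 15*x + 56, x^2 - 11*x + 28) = x - 7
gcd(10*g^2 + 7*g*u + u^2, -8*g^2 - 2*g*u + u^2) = 2*g + u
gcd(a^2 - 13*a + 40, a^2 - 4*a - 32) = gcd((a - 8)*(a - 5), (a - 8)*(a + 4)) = a - 8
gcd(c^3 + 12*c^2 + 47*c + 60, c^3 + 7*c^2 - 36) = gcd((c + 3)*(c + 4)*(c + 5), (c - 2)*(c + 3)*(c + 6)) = c + 3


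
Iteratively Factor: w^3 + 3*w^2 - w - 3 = (w + 3)*(w^2 - 1) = (w - 1)*(w + 3)*(w + 1)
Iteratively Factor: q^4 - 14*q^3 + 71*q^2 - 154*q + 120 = (q - 2)*(q^3 - 12*q^2 + 47*q - 60) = (q - 3)*(q - 2)*(q^2 - 9*q + 20) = (q - 4)*(q - 3)*(q - 2)*(q - 5)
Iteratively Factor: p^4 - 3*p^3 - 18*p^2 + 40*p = (p - 5)*(p^3 + 2*p^2 - 8*p) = (p - 5)*(p - 2)*(p^2 + 4*p) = p*(p - 5)*(p - 2)*(p + 4)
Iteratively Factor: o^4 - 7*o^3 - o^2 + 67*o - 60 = (o - 1)*(o^3 - 6*o^2 - 7*o + 60) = (o - 4)*(o - 1)*(o^2 - 2*o - 15) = (o - 4)*(o - 1)*(o + 3)*(o - 5)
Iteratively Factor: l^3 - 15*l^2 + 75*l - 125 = (l - 5)*(l^2 - 10*l + 25) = (l - 5)^2*(l - 5)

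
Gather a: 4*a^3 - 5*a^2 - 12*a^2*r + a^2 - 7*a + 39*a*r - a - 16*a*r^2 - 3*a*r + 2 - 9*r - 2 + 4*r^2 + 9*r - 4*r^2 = 4*a^3 + a^2*(-12*r - 4) + a*(-16*r^2 + 36*r - 8)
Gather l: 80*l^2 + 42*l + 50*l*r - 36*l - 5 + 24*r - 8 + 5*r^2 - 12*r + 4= 80*l^2 + l*(50*r + 6) + 5*r^2 + 12*r - 9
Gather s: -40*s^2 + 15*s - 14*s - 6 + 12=-40*s^2 + s + 6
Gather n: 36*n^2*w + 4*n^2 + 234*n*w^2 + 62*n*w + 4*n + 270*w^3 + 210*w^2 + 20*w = n^2*(36*w + 4) + n*(234*w^2 + 62*w + 4) + 270*w^3 + 210*w^2 + 20*w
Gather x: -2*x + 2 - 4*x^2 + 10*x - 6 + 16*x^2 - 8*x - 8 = 12*x^2 - 12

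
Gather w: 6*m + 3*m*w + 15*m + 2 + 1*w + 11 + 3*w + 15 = 21*m + w*(3*m + 4) + 28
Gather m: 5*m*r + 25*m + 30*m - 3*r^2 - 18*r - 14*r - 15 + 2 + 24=m*(5*r + 55) - 3*r^2 - 32*r + 11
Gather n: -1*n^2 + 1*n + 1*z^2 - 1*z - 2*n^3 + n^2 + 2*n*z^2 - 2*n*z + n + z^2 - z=-2*n^3 + n*(2*z^2 - 2*z + 2) + 2*z^2 - 2*z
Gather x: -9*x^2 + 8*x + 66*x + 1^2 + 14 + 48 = -9*x^2 + 74*x + 63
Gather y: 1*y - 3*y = -2*y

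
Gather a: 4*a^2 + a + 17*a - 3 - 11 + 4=4*a^2 + 18*a - 10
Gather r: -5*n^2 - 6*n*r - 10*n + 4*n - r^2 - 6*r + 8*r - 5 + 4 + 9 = -5*n^2 - 6*n - r^2 + r*(2 - 6*n) + 8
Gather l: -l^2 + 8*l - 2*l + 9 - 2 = -l^2 + 6*l + 7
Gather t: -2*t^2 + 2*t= -2*t^2 + 2*t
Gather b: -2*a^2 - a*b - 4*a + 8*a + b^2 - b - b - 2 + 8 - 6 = -2*a^2 + 4*a + b^2 + b*(-a - 2)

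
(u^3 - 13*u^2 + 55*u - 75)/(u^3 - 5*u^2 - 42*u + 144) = (u^2 - 10*u + 25)/(u^2 - 2*u - 48)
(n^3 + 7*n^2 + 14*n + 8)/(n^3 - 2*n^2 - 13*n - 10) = (n + 4)/(n - 5)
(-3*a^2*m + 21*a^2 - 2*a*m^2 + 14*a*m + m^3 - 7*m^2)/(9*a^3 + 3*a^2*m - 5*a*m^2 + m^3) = (7 - m)/(3*a - m)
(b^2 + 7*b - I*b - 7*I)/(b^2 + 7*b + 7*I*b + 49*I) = (b - I)/(b + 7*I)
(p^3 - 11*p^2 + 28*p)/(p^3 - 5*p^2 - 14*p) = (p - 4)/(p + 2)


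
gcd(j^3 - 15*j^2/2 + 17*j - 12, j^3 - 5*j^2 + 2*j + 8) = j^2 - 6*j + 8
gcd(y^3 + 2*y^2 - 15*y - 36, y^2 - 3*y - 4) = y - 4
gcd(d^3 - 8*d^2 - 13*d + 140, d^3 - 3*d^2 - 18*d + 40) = d^2 - d - 20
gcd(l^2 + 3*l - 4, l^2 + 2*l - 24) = 1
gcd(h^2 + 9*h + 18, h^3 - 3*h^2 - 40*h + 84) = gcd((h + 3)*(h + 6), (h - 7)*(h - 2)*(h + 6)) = h + 6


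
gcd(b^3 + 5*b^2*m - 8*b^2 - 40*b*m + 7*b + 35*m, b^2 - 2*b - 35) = b - 7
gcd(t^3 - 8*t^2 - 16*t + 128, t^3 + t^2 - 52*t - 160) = t^2 - 4*t - 32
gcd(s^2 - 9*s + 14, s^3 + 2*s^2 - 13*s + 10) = s - 2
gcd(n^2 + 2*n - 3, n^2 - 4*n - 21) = n + 3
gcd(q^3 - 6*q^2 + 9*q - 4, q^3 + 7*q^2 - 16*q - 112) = q - 4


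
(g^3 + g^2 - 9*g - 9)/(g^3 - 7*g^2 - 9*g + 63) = (g + 1)/(g - 7)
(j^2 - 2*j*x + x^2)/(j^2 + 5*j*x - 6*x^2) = (j - x)/(j + 6*x)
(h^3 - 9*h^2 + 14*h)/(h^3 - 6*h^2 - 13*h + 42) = h/(h + 3)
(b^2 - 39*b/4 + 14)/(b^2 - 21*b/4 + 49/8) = 2*(b - 8)/(2*b - 7)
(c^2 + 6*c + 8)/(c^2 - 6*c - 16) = (c + 4)/(c - 8)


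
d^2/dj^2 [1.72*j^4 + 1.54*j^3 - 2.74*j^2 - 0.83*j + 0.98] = 20.64*j^2 + 9.24*j - 5.48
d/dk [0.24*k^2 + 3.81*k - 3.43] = 0.48*k + 3.81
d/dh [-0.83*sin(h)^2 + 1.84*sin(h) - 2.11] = (1.84 - 1.66*sin(h))*cos(h)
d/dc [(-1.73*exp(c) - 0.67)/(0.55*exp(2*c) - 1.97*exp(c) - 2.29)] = (0.9515*exp(2*c) + 0.737*exp(c) + 2.6418)*exp(c)/(0.3025*exp(4*c) - 2.167*exp(3*c) + 1.3619*exp(2*c) + 9.0226*exp(c) + 5.2441)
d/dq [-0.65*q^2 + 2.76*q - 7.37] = 2.76 - 1.3*q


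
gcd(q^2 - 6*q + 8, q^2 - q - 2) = q - 2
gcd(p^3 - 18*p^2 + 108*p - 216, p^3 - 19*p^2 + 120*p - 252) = p^2 - 12*p + 36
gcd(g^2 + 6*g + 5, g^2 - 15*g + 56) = 1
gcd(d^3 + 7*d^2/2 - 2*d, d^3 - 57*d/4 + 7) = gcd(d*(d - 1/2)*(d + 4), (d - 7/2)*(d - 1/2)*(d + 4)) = d^2 + 7*d/2 - 2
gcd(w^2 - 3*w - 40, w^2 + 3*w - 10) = w + 5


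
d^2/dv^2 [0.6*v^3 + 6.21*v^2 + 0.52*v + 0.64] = 3.6*v + 12.42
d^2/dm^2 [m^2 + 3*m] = 2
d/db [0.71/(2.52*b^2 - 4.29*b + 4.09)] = (3.0459 - 3.5784*b)/(2.52*b^2 - 4.29*b + 4.09)^2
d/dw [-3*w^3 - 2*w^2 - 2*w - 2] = -9*w^2 - 4*w - 2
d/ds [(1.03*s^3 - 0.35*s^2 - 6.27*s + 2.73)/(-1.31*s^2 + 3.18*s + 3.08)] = (-1.3493*s^4 + 6.5508*s^3 + 0.1905*s^2 + 4.9966*s - 27.993)/(1.7161*s^4 - 8.3316*s^3 + 2.0428*s^2 + 19.5888*s + 9.4864)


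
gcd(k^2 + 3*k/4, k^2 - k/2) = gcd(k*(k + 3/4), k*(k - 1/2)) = k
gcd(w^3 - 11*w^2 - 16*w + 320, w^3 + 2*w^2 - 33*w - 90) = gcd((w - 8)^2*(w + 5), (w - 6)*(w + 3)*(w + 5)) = w + 5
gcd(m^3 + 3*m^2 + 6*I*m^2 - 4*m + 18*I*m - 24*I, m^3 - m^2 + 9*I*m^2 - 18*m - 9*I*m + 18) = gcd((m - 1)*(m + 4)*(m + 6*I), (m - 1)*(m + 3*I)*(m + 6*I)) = m^2 + m*(-1 + 6*I) - 6*I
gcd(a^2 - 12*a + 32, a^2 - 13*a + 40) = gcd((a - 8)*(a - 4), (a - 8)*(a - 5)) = a - 8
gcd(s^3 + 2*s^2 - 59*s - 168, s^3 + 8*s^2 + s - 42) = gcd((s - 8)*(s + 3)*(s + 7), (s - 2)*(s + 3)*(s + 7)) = s^2 + 10*s + 21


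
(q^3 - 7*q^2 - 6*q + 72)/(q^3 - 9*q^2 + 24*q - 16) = (q^2 - 3*q - 18)/(q^2 - 5*q + 4)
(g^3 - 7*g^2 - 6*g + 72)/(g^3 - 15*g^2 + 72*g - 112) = (g^2 - 3*g - 18)/(g^2 - 11*g + 28)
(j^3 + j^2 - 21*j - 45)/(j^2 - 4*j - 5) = (j^2 + 6*j + 9)/(j + 1)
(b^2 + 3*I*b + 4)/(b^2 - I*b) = (b + 4*I)/b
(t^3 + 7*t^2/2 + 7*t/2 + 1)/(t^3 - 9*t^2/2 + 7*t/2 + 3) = (t^2 + 3*t + 2)/(t^2 - 5*t + 6)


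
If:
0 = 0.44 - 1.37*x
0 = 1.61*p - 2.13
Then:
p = 1.32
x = 0.32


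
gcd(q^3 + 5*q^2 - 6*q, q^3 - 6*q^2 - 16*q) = q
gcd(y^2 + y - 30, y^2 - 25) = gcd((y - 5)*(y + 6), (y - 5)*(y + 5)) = y - 5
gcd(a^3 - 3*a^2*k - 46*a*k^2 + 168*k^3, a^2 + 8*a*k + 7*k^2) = a + 7*k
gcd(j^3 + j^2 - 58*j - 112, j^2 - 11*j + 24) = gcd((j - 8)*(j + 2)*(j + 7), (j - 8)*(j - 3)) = j - 8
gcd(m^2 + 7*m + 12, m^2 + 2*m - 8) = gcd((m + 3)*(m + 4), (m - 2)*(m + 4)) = m + 4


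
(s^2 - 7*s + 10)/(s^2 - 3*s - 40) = (-s^2 + 7*s - 10)/(-s^2 + 3*s + 40)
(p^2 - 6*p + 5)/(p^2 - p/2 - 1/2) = 2*(p - 5)/(2*p + 1)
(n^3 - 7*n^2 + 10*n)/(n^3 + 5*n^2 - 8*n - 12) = n*(n - 5)/(n^2 + 7*n + 6)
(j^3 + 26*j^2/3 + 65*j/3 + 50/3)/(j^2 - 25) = (3*j^2 + 11*j + 10)/(3*(j - 5))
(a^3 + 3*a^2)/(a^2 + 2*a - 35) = a^2*(a + 3)/(a^2 + 2*a - 35)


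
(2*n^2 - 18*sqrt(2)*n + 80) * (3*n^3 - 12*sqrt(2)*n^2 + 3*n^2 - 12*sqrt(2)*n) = 6*n^5 - 78*sqrt(2)*n^4 + 6*n^4 - 78*sqrt(2)*n^3 + 672*n^3 - 960*sqrt(2)*n^2 + 672*n^2 - 960*sqrt(2)*n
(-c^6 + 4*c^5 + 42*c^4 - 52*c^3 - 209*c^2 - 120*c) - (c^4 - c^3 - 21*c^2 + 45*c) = -c^6 + 4*c^5 + 41*c^4 - 51*c^3 - 188*c^2 - 165*c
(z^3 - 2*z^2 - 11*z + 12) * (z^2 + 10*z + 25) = z^5 + 8*z^4 - 6*z^3 - 148*z^2 - 155*z + 300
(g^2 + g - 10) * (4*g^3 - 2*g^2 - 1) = 4*g^5 + 2*g^4 - 42*g^3 + 19*g^2 - g + 10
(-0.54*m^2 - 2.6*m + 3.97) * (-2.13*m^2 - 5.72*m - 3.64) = 1.1502*m^4 + 8.6268*m^3 + 8.3815*m^2 - 13.2444*m - 14.4508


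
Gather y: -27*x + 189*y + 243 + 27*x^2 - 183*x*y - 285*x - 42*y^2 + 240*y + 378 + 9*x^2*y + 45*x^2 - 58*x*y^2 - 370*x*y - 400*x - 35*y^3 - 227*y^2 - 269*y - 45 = 72*x^2 - 712*x - 35*y^3 + y^2*(-58*x - 269) + y*(9*x^2 - 553*x + 160) + 576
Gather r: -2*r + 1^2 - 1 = -2*r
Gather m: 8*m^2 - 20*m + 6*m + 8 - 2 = 8*m^2 - 14*m + 6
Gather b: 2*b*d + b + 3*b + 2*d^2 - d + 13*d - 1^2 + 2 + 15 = b*(2*d + 4) + 2*d^2 + 12*d + 16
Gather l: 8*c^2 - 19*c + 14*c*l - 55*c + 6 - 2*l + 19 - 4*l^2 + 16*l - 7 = 8*c^2 - 74*c - 4*l^2 + l*(14*c + 14) + 18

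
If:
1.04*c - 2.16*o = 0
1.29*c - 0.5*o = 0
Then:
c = 0.00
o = 0.00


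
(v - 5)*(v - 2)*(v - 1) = v^3 - 8*v^2 + 17*v - 10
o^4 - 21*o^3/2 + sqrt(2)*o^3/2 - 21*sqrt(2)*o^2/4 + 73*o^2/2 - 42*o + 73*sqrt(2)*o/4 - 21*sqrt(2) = (o - 4)*(o - 7/2)*(o - 3)*(o + sqrt(2)/2)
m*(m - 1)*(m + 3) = m^3 + 2*m^2 - 3*m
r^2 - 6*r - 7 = (r - 7)*(r + 1)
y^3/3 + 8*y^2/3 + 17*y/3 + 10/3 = (y/3 + 1/3)*(y + 2)*(y + 5)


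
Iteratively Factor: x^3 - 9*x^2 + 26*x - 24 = (x - 3)*(x^2 - 6*x + 8) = (x - 4)*(x - 3)*(x - 2)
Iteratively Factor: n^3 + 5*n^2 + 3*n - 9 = (n - 1)*(n^2 + 6*n + 9) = (n - 1)*(n + 3)*(n + 3)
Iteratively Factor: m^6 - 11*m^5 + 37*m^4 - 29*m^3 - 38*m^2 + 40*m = (m - 1)*(m^5 - 10*m^4 + 27*m^3 - 2*m^2 - 40*m) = (m - 5)*(m - 1)*(m^4 - 5*m^3 + 2*m^2 + 8*m) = (m - 5)*(m - 2)*(m - 1)*(m^3 - 3*m^2 - 4*m) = m*(m - 5)*(m - 2)*(m - 1)*(m^2 - 3*m - 4) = m*(m - 5)*(m - 4)*(m - 2)*(m - 1)*(m + 1)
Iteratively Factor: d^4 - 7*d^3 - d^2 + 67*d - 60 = (d - 4)*(d^3 - 3*d^2 - 13*d + 15) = (d - 5)*(d - 4)*(d^2 + 2*d - 3) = (d - 5)*(d - 4)*(d + 3)*(d - 1)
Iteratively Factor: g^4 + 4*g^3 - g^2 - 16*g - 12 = (g + 2)*(g^3 + 2*g^2 - 5*g - 6) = (g + 1)*(g + 2)*(g^2 + g - 6) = (g - 2)*(g + 1)*(g + 2)*(g + 3)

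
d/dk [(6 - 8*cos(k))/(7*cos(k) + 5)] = 82*sin(k)/(7*cos(k) + 5)^2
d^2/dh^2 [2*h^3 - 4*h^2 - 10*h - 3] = 12*h - 8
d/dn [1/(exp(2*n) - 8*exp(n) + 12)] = 2*(4 - exp(n))*exp(n)/(exp(2*n) - 8*exp(n) + 12)^2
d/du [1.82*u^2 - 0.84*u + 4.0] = 3.64*u - 0.84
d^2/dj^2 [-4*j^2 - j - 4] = -8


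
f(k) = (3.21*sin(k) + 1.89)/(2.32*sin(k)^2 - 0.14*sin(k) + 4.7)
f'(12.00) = 0.51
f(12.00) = 0.03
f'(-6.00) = 0.50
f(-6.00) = 0.58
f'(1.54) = -0.00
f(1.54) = 0.74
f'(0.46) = 0.34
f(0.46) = 0.65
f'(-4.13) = -0.04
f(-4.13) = 0.74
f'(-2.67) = -0.58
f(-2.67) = 0.08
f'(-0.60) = 0.49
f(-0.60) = 0.01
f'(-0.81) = 0.34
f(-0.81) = -0.07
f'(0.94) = 0.05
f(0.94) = 0.73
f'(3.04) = -0.65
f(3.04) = 0.47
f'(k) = (-4.64*sin(k)*cos(k) + 0.14*cos(k))*(3.21*sin(k) + 1.89)/(2.32*sin(k)^2 - 0.14*sin(k) + 4.7)^2 + 3.21*cos(k)/(2.32*sin(k)^2 - 0.14*sin(k) + 4.7)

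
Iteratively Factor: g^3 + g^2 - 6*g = (g)*(g^2 + g - 6) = g*(g + 3)*(g - 2)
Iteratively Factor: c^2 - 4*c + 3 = (c - 1)*(c - 3)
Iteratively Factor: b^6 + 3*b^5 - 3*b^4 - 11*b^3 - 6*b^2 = (b + 1)*(b^5 + 2*b^4 - 5*b^3 - 6*b^2) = b*(b + 1)*(b^4 + 2*b^3 - 5*b^2 - 6*b) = b*(b + 1)*(b + 3)*(b^3 - b^2 - 2*b) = b^2*(b + 1)*(b + 3)*(b^2 - b - 2) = b^2*(b + 1)^2*(b + 3)*(b - 2)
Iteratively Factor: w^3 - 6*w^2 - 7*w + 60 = (w + 3)*(w^2 - 9*w + 20) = (w - 5)*(w + 3)*(w - 4)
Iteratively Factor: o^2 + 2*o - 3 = (o - 1)*(o + 3)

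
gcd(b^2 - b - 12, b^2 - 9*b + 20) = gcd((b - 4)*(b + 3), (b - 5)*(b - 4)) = b - 4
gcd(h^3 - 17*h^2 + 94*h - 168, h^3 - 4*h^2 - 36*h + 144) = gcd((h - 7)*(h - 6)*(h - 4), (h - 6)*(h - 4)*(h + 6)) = h^2 - 10*h + 24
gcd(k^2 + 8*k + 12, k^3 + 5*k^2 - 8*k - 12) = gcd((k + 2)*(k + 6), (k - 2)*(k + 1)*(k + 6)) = k + 6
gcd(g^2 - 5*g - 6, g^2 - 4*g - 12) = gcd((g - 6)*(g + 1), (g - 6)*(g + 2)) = g - 6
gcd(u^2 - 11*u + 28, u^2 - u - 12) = u - 4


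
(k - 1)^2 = k^2 - 2*k + 1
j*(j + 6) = j^2 + 6*j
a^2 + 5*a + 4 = (a + 1)*(a + 4)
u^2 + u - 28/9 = (u - 4/3)*(u + 7/3)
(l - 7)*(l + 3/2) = l^2 - 11*l/2 - 21/2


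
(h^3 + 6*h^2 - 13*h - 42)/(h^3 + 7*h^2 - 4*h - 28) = (h - 3)/(h - 2)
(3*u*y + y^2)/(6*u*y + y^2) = (3*u + y)/(6*u + y)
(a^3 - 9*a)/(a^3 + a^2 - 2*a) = (a^2 - 9)/(a^2 + a - 2)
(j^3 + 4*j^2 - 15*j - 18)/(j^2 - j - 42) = (j^2 - 2*j - 3)/(j - 7)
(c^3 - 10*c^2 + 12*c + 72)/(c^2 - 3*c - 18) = (c^2 - 4*c - 12)/(c + 3)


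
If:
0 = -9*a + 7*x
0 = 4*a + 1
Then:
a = -1/4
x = -9/28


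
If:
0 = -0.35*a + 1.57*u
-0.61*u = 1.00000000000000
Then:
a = -7.35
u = -1.64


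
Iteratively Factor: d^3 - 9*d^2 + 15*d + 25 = (d + 1)*(d^2 - 10*d + 25) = (d - 5)*(d + 1)*(d - 5)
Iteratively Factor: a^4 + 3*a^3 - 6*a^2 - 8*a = (a + 1)*(a^3 + 2*a^2 - 8*a) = (a + 1)*(a + 4)*(a^2 - 2*a) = (a - 2)*(a + 1)*(a + 4)*(a)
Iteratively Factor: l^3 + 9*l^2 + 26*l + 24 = (l + 3)*(l^2 + 6*l + 8) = (l + 2)*(l + 3)*(l + 4)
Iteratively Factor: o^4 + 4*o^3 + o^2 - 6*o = (o + 2)*(o^3 + 2*o^2 - 3*o) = (o - 1)*(o + 2)*(o^2 + 3*o) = o*(o - 1)*(o + 2)*(o + 3)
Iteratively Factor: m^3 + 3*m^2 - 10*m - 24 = (m + 2)*(m^2 + m - 12) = (m + 2)*(m + 4)*(m - 3)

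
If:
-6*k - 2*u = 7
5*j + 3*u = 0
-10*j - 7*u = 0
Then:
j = 0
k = -7/6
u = 0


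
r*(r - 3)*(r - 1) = r^3 - 4*r^2 + 3*r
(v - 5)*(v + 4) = v^2 - v - 20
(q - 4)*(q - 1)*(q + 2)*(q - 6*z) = q^4 - 6*q^3*z - 3*q^3 + 18*q^2*z - 6*q^2 + 36*q*z + 8*q - 48*z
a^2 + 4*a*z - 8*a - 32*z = (a - 8)*(a + 4*z)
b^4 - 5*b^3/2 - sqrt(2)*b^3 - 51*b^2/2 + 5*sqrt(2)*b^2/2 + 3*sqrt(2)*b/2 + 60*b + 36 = (b - 3)*(b + 1/2)*(b - 4*sqrt(2))*(b + 3*sqrt(2))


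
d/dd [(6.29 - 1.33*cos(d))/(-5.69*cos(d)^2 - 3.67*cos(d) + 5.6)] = (7.5677*cos(d)^2 - 71.5802*cos(d) - 15.6363)*sin(d)/(32.3761*cos(d)^4 + 41.7646*cos(d)^3 - 50.2591*cos(d)^2 - 41.104*cos(d) + 31.36)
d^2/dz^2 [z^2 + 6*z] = 2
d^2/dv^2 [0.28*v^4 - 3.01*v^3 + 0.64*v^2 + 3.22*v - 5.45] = 3.36*v^2 - 18.06*v + 1.28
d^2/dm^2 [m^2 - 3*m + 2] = 2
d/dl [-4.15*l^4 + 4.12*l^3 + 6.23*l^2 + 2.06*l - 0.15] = -16.6*l^3 + 12.36*l^2 + 12.46*l + 2.06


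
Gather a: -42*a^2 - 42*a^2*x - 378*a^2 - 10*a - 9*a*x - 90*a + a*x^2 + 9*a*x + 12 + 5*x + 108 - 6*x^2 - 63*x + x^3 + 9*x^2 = a^2*(-42*x - 420) + a*(x^2 - 100) + x^3 + 3*x^2 - 58*x + 120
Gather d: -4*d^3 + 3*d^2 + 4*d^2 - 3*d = -4*d^3 + 7*d^2 - 3*d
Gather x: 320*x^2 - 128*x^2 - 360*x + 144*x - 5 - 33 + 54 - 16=192*x^2 - 216*x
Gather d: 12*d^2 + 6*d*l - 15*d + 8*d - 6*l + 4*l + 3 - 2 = 12*d^2 + d*(6*l - 7) - 2*l + 1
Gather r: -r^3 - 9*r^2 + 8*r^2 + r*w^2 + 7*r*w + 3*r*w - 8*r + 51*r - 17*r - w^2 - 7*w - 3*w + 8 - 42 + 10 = -r^3 - r^2 + r*(w^2 + 10*w + 26) - w^2 - 10*w - 24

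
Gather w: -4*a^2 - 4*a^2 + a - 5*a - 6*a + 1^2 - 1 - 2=-8*a^2 - 10*a - 2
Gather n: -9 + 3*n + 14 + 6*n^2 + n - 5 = 6*n^2 + 4*n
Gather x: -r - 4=-r - 4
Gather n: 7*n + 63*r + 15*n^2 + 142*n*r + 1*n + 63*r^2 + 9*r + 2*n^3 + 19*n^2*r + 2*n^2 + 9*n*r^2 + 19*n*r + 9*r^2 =2*n^3 + n^2*(19*r + 17) + n*(9*r^2 + 161*r + 8) + 72*r^2 + 72*r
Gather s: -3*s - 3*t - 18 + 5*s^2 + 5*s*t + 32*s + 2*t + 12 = 5*s^2 + s*(5*t + 29) - t - 6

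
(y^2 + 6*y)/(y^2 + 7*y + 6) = y/(y + 1)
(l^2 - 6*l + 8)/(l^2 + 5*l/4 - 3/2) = 4*(l^2 - 6*l + 8)/(4*l^2 + 5*l - 6)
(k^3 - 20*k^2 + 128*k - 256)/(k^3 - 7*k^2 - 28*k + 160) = (k - 8)/(k + 5)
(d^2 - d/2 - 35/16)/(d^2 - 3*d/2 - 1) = (-16*d^2 + 8*d + 35)/(8*(-2*d^2 + 3*d + 2))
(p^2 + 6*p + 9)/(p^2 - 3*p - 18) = (p + 3)/(p - 6)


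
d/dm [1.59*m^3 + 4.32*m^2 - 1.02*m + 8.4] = 4.77*m^2 + 8.64*m - 1.02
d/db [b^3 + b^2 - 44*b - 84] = 3*b^2 + 2*b - 44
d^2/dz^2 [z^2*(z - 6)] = 6*z - 12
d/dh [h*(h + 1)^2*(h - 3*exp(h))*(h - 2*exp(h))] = (h + 1)*(-h*(h + 1)*(h - 3*exp(h))*(2*exp(h) - 1) - h*(h + 1)*(h - 2*exp(h))*(3*exp(h) - 1) + 2*h*(h - 3*exp(h))*(h - 2*exp(h)) + (h + 1)*(h - 3*exp(h))*(h - 2*exp(h)))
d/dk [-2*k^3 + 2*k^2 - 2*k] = -6*k^2 + 4*k - 2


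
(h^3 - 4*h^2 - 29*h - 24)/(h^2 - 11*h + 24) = (h^2 + 4*h + 3)/(h - 3)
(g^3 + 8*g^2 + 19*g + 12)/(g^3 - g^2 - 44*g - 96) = (g + 1)/(g - 8)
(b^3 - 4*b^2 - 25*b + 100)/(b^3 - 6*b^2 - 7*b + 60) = (b + 5)/(b + 3)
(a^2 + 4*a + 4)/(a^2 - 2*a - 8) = (a + 2)/(a - 4)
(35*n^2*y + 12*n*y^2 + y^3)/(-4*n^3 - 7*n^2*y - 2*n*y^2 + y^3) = y*(35*n^2 + 12*n*y + y^2)/(-4*n^3 - 7*n^2*y - 2*n*y^2 + y^3)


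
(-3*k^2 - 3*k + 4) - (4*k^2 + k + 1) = -7*k^2 - 4*k + 3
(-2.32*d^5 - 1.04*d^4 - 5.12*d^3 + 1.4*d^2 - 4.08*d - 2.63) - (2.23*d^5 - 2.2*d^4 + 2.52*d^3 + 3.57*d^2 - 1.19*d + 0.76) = -4.55*d^5 + 1.16*d^4 - 7.64*d^3 - 2.17*d^2 - 2.89*d - 3.39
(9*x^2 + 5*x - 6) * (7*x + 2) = 63*x^3 + 53*x^2 - 32*x - 12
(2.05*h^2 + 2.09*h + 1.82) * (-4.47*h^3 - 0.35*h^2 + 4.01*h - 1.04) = -9.1635*h^5 - 10.0598*h^4 - 0.646400000000002*h^3 + 5.6119*h^2 + 5.1246*h - 1.8928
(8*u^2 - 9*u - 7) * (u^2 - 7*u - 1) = 8*u^4 - 65*u^3 + 48*u^2 + 58*u + 7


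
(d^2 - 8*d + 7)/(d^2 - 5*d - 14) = (d - 1)/(d + 2)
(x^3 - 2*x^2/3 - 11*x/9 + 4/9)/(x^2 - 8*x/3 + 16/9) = (3*x^2 + 2*x - 1)/(3*x - 4)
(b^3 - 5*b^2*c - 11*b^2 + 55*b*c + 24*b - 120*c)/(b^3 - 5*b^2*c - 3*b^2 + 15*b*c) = (b - 8)/b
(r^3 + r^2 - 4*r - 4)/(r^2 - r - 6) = (r^2 - r - 2)/(r - 3)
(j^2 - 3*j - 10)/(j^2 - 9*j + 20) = (j + 2)/(j - 4)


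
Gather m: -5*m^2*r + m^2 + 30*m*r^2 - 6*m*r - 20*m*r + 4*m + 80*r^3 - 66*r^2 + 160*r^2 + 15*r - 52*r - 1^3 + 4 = m^2*(1 - 5*r) + m*(30*r^2 - 26*r + 4) + 80*r^3 + 94*r^2 - 37*r + 3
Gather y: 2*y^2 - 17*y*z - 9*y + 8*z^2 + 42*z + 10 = 2*y^2 + y*(-17*z - 9) + 8*z^2 + 42*z + 10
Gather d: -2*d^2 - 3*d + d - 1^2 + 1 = -2*d^2 - 2*d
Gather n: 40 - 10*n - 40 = -10*n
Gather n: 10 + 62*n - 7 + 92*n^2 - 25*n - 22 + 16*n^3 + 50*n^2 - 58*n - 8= 16*n^3 + 142*n^2 - 21*n - 27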